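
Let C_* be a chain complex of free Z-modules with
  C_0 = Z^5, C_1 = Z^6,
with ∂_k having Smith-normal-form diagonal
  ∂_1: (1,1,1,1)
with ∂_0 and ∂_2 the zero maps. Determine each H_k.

H_0 = Z,  H_1 = Z^2.

H_0: b_0 = 5 − 0 − 4 = 1; torsion from ∂_1 factors > 1: none. So H_0 = Z.
H_1: b_1 = 6 − 4 − 0 = 2; torsion from ∂_2 factors > 1: none. So H_1 = Z^2.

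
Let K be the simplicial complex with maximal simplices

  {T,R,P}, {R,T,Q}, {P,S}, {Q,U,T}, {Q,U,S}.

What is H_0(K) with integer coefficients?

Fix the vertex order P < Q < R < S < T < U and write every simplex with vertices in increasing order. Then dim K = 2 and the simplices of K are:

  0-simplices (6): P, Q, R, S, T, U
  1-simplices (10): PR, PS, PT, QR, QS, QT, QU, RT, SU, TU
  2-simplices (4): PRT, QRT, QSU, QTU

Hence C_0 ≅ Z^6, C_1 ≅ Z^10, C_2 ≅ Z^4.

The boundary map ∂_1: C_1 → C_0 is given by ∂[p,q] = [q] − [p].
This gives a 6×10 integer matrix of rank 5; reducing to Smith normal form yields diagonal entries (1,1,1,1,1).

Boundary ∂_2: C_2 → C_1 sends each 2-simplex [p,q,r] to [q,r] − [p,r] + [p,q]. For instance
  ∂QRT = RT − QT + QR,
  ∂QTU = TU − QU + QT.
The 10×4 boundary matrix has rank 4 and Smith normal form diag(1,1,1,1).

Now H_k = ker ∂_k / im ∂_{k+1}, so:

  H_0: rank C_0 − rank ∂_1 = 6 − 5 = 1, and the invariant factors of ∂_1 are all 1, so H_0 ≅ Z.

H_0 = Z.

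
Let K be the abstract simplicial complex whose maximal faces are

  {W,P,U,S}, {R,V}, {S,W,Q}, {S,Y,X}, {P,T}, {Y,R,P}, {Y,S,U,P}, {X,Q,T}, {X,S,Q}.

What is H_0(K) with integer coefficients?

Fix the vertex order P < Q < R < S < T < U < V < W < X < Y and write every simplex with vertices in increasing order. Then dim K = 3 and the simplices of K are:

  0-simplices (10): P, Q, R, S, T, U, V, W, X, Y
  1-simplices (20): PR, PS, PT, PU, PW, PY, QS, QT, QW, QX, RV, RY, SU, SW, SX, SY, TX, UW, UY, XY
  2-simplices (12): PRY, PSU, PSW, PSY, PUW, PUY, QSW, QSX, QTX, SUW, SUY, SXY
  3-simplices (2): PSUW, PSUY

so the chain groups are C_0 ≅ Z^10, C_1 ≅ Z^20, C_2 ≅ Z^12, C_3 ≅ Z^2.

Boundary ∂_1: C_1 → C_0 sends each edge [p,q] (with p < q) to q − p. For instance
  ∂QS = S − Q.
This gives a 10×20 integer matrix of rank 9; reducing to Smith normal form yields diagonal entries (1,1,1,1,1,1,1,1,1).

Boundary ∂_2: C_2 → C_1 acts by ∂[p,q,r] = [q,r] − [p,r] + [p,q]. For instance
  ∂SUY = UY − SY + SU,
  ∂PSW = SW − PW + PS.
As a 20×12 matrix over Z this has rank 10, with invariant factors (1,1,1,1,1,1,1,1,1,1).

The boundary map ∂_3: C_3 → C_2 sends each 3-simplex σ to the alternating sum Σ_i (−1)^i (σ with its i-th vertex removed). For instance
  ∂PSUW = SUW − PUW + PSW − PSU,
  ∂PSUY = SUY − PUY + PSY − PSU.
The resulting 12×2 matrix has rank 2, and its Smith normal form has invariant factors (1,1).

From H_k ≅ ker(∂_k) / im(∂_{k+1}) we obtain:

  H_0: rank C_0 − rank ∂_1 = 10 − 9 = 1, and the invariant factors of ∂_1 are all 1, so H_0 = Z.

H_0 = Z.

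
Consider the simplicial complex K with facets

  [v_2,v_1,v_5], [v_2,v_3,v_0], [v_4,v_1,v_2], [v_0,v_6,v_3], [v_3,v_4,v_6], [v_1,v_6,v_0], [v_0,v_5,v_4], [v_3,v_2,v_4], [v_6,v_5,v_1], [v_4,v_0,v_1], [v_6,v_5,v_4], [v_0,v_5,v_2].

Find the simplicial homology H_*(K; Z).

Fix the vertex order v_0 < v_1 < v_2 < v_3 < v_4 < v_5 < v_6 and write every simplex with vertices in increasing order. Then dim K = 2 and the simplices of K are:

  0-simplices (7): [v_0], [v_1], [v_2], [v_3], [v_4], [v_5], [v_6]
  1-simplices (18): (18 of them)
  2-simplices (12): (12 of them)

giving chain groups C_0 ≅ Z^7, C_1 ≅ Z^18, C_2 ≅ Z^12.

The boundary map ∂_1: C_1 → C_0 is given by ∂[p,q] = [q] − [p].
The 7×18 boundary matrix has rank 6 and Smith normal form diag(1,1,1,1,1,1).

Boundary ∂_2: C_2 → C_1 maps a triangle to the signed sum of its edges. For instance
  ∂[v_0,v_1,v_4] = [v_1,v_4] − [v_0,v_4] + [v_0,v_1],
  ∂[v_0,v_4,v_5] = [v_4,v_5] − [v_0,v_5] + [v_0,v_4].
As a 18×12 matrix over Z this has rank 12, with invariant factors (1,1,1,1,1,1,1,1,1,1,1,2).

Reading off H_k = ker ∂_k / im ∂_{k+1}:

  H_0: rank C_0 − rank ∂_1 = 7 − 6 = 1, and the invariant factors of ∂_1 are all 1, so H_0 = Z.
  H_1: rank ker ∂_1 − rank ∂_2 = (18 − 6) − 12 = 0, and ∂_2 has invariant factor 2 > 1, so H_1 = Z/2.
  H_2: rank ker ∂_2 − rank ∂_3 = (12 − 12) − 0 = 0, and there is no ∂_3, so H_2 = 0.

(K is a triangulation of the real projective plane RP^2.)

H_0 = Z,  H_1 = Z/2,  H_2 = 0.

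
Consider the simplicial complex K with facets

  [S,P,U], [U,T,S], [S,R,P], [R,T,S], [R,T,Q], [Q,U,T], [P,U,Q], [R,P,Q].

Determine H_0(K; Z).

Fix the vertex order P < Q < R < S < T < U and write every simplex with vertices in increasing order. Then dim K = 2 and the simplices of K are:

  0-simplices (6): P, Q, R, S, T, U
  1-simplices (12): PQ, PR, PS, PU, QR, QT, QU, RS, RT, ST, SU, TU
  2-simplices (8): PQR, PQU, PRS, PSU, QRT, QTU, RST, STU

Hence C_0 ≅ Z^6, C_1 ≅ Z^12, C_2 ≅ Z^8.

The boundary map ∂_1: C_1 → C_0 is given by ∂[p,q] = [q] − [p]. For instance
  ∂RS = S − R.
The 6×12 boundary matrix has rank 5 and Smith normal form diag(1,1,1,1,1).

The boundary map ∂_2: C_2 → C_1 maps a triangle to the signed sum of its edges. For instance
  ∂PQR = QR − PR + PQ,
  ∂STU = TU − SU + ST.
As a 12×8 matrix over Z this has rank 7, with invariant factors (1,1,1,1,1,1,1).

From H_k ≅ ker(∂_k) / im(∂_{k+1}) we obtain:

  H_0: rank C_0 − rank ∂_1 = 6 − 5 = 1, and the invariant factors of ∂_1 are all 1, so H_0 ≅ Z.

H_0 = Z.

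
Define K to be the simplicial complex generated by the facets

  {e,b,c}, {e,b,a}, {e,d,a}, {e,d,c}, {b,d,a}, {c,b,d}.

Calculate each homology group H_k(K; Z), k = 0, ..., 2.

Fix the vertex order a < b < c < d < e and write every simplex with vertices in increasing order. Then dim K = 2 and the simplices of K are:

  0-simplices (5): a, b, c, d, e
  1-simplices (9): ab, ad, ae, bc, bd, be, cd, ce, de
  2-simplices (6): abd, abe, ade, bcd, bce, cde

Hence C_0 ≅ Z^5, C_1 ≅ Z^9, C_2 ≅ Z^6.

Boundary ∂_1: C_1 → C_0 sends each edge [p,q] (with p < q) to q − p. For instance
  ∂ae = e − a.
The 5×9 boundary matrix has rank 4 and Smith normal form diag(1,1,1,1).

∂_2: C_2 → C_1 maps a triangle to the signed sum of its edges. For instance
  ∂cde = de − ce + cd,
  ∂ade = de − ae + ad.
The 9×6 boundary matrix has rank 5 and Smith normal form diag(1,1,1,1,1).

From H_k ≅ ker(∂_k) / im(∂_{k+1}) we obtain:

  H_0: rank C_0 − rank ∂_1 = 5 − 4 = 1, and the invariant factors of ∂_1 are all 1, so H_0 = Z.
  H_1: rank ker ∂_1 − rank ∂_2 = (9 − 4) − 5 = 0, and the invariant factors of ∂_2 are all 1, so H_1 = 0.
  H_2: rank ker ∂_2 − rank ∂_3 = (6 − 5) − 0 = 1, and there is no ∂_3, so H_2 = Z.

As a check, the Euler characteristic is 5 − 9 + 6 = 2, which agrees with 1 − 0 + 1 = 2.

H_0 = Z,  H_1 = 0,  H_2 = Z.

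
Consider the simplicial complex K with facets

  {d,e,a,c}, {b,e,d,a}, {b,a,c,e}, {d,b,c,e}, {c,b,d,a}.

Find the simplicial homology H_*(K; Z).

H_0 ≅ Z,  H_1 = 0,  H_2 = 0,  H_3 ≅ Z.

K has 5 vertices, 10 edges, 10 triangles, 5 3-simplices.
rank ∂_0 = 0, rank ∂_1 = 4 ⇒ b_0 = 5 − 0 − 4 = 1; all invariant factors of ∂_1 are 1 so no torsion. So H_0 ≅ Z.
rank ∂_1 = 4, rank ∂_2 = 6 ⇒ b_1 = 10 − 4 − 6 = 0; all invariant factors of ∂_2 are 1 so no torsion. So H_1 ≅ 0.
rank ∂_2 = 6, rank ∂_3 = 4 ⇒ b_2 = 10 − 6 − 4 = 0; all invariant factors of ∂_3 are 1 so no torsion. So H_2 ≅ 0.
rank ∂_3 = 4, rank ∂_4 = 0 ⇒ b_3 = 5 − 4 − 0 = 1. So H_3 ≅ Z.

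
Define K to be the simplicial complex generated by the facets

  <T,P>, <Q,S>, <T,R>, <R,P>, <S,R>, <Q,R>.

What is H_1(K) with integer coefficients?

H_1 = Z^2.

Fix the vertex order P < Q < R < S < T and write every simplex with vertices in increasing order. Then dim K = 1 and the simplices of K are:

  0-simplices (5): P, Q, R, S, T
  1-simplices (6): PR, PT, QR, QS, RS, RT

giving chain groups C_0 ≅ Z^5, C_1 ≅ Z^6.

The boundary map ∂_1: C_1 → C_0 is given by ∂[p,q] = [q] − [p]. For instance
  ∂RT = T − R.
This gives a 5×6 integer matrix of rank 4; reducing to Smith normal form yields diagonal entries (1,1,1,1).

Reading off H_k = ker ∂_k / im ∂_{k+1}:

  H_1: rank ker ∂_1 − rank ∂_2 = (6 − 4) − 0 = 2, and there is no ∂_2, so H_1 = Z^2.

(K is a triangulation of a wedge of 2 circles.)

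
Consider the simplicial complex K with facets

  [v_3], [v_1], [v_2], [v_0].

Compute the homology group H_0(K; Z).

H_0 = Z^4.

Fix the vertex order v_0 < v_1 < v_2 < v_3 and write every simplex with vertices in increasing order. Then dim K = 0 and the simplices of K are:

  0-simplices (4): [v_0], [v_1], [v_2], [v_3]

Hence C_0 ≅ Z^4.

Now H_k = ker ∂_k / im ∂_{k+1}, so:

  H_0: rank C_0 − rank ∂_1 = 4 − 0 = 4, and there is no ∂_1, so H_0 = Z^4.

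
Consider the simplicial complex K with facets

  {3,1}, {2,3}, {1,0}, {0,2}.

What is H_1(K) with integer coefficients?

H_1 ≅ Z.

Order the vertices as 0 < 1 < 2 < 3. Listing each simplex with vertices in this order, K has dimension 1 with simplices:

  0-simplices (4): [0], [1], [2], [3]
  1-simplices (4): [0,1], [0,2], [1,3], [2,3]

giving chain groups C_0 ≅ Z^4, C_1 ≅ Z^4.

Boundary ∂_1: C_1 → C_0 sends each edge [p,q] (with p < q) to q − p. For instance
  ∂[2,3] = [3] − [2].
The 4×4 boundary matrix has rank 3 and Smith normal form diag(1,1,1).

Computing H_k = (kernel of ∂_k) / (image of ∂_{k+1}):

  H_1: rank ker ∂_1 − rank ∂_2 = (4 − 3) − 0 = 1, and there is no ∂_2, so H_1 = Z.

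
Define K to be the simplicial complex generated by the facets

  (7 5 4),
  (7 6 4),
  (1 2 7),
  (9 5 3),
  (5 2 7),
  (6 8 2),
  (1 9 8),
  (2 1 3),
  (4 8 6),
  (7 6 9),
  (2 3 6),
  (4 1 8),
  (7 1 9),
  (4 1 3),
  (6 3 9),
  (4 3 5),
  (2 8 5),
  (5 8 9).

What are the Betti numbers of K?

Order the vertices as 1 < 2 < 3 < 4 < 5 < 6 < 7 < 8 < 9. Listing each simplex with vertices in this order, K has dimension 2 with simplices:

  0-simplices (9): [1], [2], [3], [4], [5], [6], [7], [8], [9]
  1-simplices (27): (27 of them)
  2-simplices (18): [1,2,3], [1,2,7], [1,3,4], [1,4,8], [1,7,9], [1,8,9], [2,3,6], [2,5,7], [2,5,8], [2,6,8], [3,4,5], [3,5,9], [3,6,9], [4,5,7], [4,6,7], [4,6,8], [5,8,9], [6,7,9]

giving chain groups C_0 ≅ Z^9, C_1 ≅ Z^27, C_2 ≅ Z^18.

∂_1: C_1 → C_0 maps an edge to its endpoints' difference, ∂[p,q] = q − p. For instance
  ∂[4,5] = [5] − [4].
As a 9×27 matrix over Z this has rank 8, with invariant factors (1,1,1,1,1,1,1,1).

∂_2: C_2 → C_1 sends each 2-simplex [p,q,r] to [q,r] − [p,r] + [p,q]. For instance
  ∂[2,6,8] = [6,8] − [2,8] + [2,6],
  ∂[4,6,8] = [6,8] − [4,8] + [4,6].
The resulting 27×18 matrix has rank 17, and its Smith normal form has invariant factors (1,1,1,1,1,1,1,1,1,1,1,1,1,1,1,1,1).

Reading off H_k = ker ∂_k / im ∂_{k+1}:

  H_0: rank C_0 − rank ∂_1 = 9 − 8 = 1, and the invariant factors of ∂_1 are all 1, so H_0 ≅ Z.
  H_1: rank ker ∂_1 − rank ∂_2 = (27 − 8) − 17 = 2, and the invariant factors of ∂_2 are all 1, so H_1 ≅ Z^2.
  H_2: rank ker ∂_2 − rank ∂_3 = (18 − 17) − 0 = 1, and there is no ∂_3, so H_2 ≅ Z.

As a check, the Euler characteristic is 9 − 27 + 18 = 0, which agrees with 1 − 2 + 1 = 0.

Hence the Betti numbers are b_0 = 1, b_1 = 2, b_2 = 1.

b_0 = 1, b_1 = 2, b_2 = 1.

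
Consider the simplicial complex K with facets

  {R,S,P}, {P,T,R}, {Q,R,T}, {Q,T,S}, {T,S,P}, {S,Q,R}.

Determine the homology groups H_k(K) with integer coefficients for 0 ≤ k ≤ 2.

H_0 = Z,  H_1 = 0,  H_2 = Z.

Fix the vertex order P < Q < R < S < T and write every simplex with vertices in increasing order. Then dim K = 2 and the simplices of K are:

  0-simplices (5): P, Q, R, S, T
  1-simplices (9): PR, PS, PT, QR, QS, QT, RS, RT, ST
  2-simplices (6): PRS, PRT, PST, QRS, QRT, QST

so the chain groups are C_0 ≅ Z^5, C_1 ≅ Z^9, C_2 ≅ Z^6.

The boundary map ∂_1: C_1 → C_0 is given by ∂[p,q] = [q] − [p]. For instance
  ∂QT = T − Q.
The 5×9 boundary matrix has rank 4 and Smith normal form diag(1,1,1,1).

Boundary ∂_2: C_2 → C_1 acts by ∂[p,q,r] = [q,r] − [p,r] + [p,q]. For instance
  ∂PRT = RT − PT + PR,
  ∂QRT = RT − QT + QR.
The 9×6 boundary matrix has rank 5 and Smith normal form diag(1,1,1,1,1).

From H_k ≅ ker(∂_k) / im(∂_{k+1}) we obtain:

  H_0: rank C_0 − rank ∂_1 = 5 − 4 = 1, and the invariant factors of ∂_1 are all 1, so H_0 = Z.
  H_1: rank ker ∂_1 − rank ∂_2 = (9 − 4) − 5 = 0, and the invariant factors of ∂_2 are all 1, so H_1 = 0.
  H_2: rank ker ∂_2 − rank ∂_3 = (6 − 5) − 0 = 1, and there is no ∂_3, so H_2 = Z.

As a check, the Euler characteristic is 5 − 9 + 6 = 2, which agrees with 1 − 0 + 1 = 2.
(K is a triangulation of the 2-sphere S^2.)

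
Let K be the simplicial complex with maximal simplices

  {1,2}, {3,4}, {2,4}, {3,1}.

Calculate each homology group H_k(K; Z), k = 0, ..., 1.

H_0 ≅ Z,  H_1 ≅ Z.

We work with the vertex ordering 1 < 2 < 3 < 4. The simplices of K, each written with vertices in increasing order, are:

  0-simplices (4): [1], [2], [3], [4]
  1-simplices (4): [1,2], [1,3], [2,4], [3,4]

Hence C_0 ≅ Z^4, C_1 ≅ Z^4.

The boundary map ∂_1: C_1 → C_0 maps an edge to its endpoints' difference, ∂[p,q] = q − p.
The resulting 4×4 matrix has rank 3, and its Smith normal form has invariant factors (1,1,1).

Computing H_k = (kernel of ∂_k) / (image of ∂_{k+1}):

  H_0: rank C_0 − rank ∂_1 = 4 − 3 = 1, and the invariant factors of ∂_1 are all 1, so H_0 ≅ Z.
  H_1: rank ker ∂_1 − rank ∂_2 = (4 − 3) − 0 = 1, and there is no ∂_2, so H_1 ≅ Z.

As a check, the Euler characteristic is 4 − 4 = 0, which agrees with 1 − 1 = 0.
(K is a triangulation of the circle S^1.)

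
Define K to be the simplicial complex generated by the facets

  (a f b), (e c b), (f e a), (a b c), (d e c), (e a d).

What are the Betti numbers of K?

Take the total order a < b < c < d < e < f on the vertex set. Then K (dimension 2) consists of the simplices:

  0-simplices (6): a, b, c, d, e, f
  1-simplices (12): ab, ac, ad, ae, af, bc, be, bf, cd, ce, de, ef
  2-simplices (6): abc, abf, ade, aef, bce, cde

giving chain groups C_0 ≅ Z^6, C_1 ≅ Z^12, C_2 ≅ Z^6.

Boundary ∂_1: C_1 → C_0 sends each edge [p,q] (with p < q) to q − p.
This gives a 6×12 integer matrix of rank 5; reducing to Smith normal form yields diagonal entries (1,1,1,1,1).

∂_2: C_2 → C_1 sends each 2-simplex [p,q,r] to [q,r] − [p,r] + [p,q]. For instance
  ∂bce = ce − be + bc,
  ∂abf = bf − af + ab.
As a 12×6 matrix over Z this has rank 6, with invariant factors (1,1,1,1,1,1).

Now H_k = ker ∂_k / im ∂_{k+1}, so:

  H_0: rank C_0 − rank ∂_1 = 6 − 5 = 1, and the invariant factors of ∂_1 are all 1, so H_0 ≅ Z.
  H_1: rank ker ∂_1 − rank ∂_2 = (12 − 5) − 6 = 1, and the invariant factors of ∂_2 are all 1, so H_1 ≅ Z.
  H_2: rank ker ∂_2 − rank ∂_3 = (6 − 6) − 0 = 0, and there is no ∂_3, so H_2 ≅ 0.

(K is a triangulation of the cylinder S^1 x I.)

Hence the Betti numbers are b_0 = 1, b_1 = 1, b_2 = 0.

b_0 = 1, b_1 = 1, b_2 = 0.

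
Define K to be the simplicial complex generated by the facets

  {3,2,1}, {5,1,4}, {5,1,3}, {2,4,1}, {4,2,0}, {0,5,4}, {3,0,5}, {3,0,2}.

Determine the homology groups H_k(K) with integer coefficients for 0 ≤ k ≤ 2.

Fix the vertex order 0 < 1 < 2 < 3 < 4 < 5 and write every simplex with vertices in increasing order. Then dim K = 2 and the simplices of K are:

  0-simplices (6): [0], [1], [2], [3], [4], [5]
  1-simplices (12): [0,2], [0,3], [0,4], [0,5], [1,2], [1,3], [1,4], [1,5], [2,3], [2,4], [3,5], [4,5]
  2-simplices (8): [0,2,3], [0,2,4], [0,3,5], [0,4,5], [1,2,3], [1,2,4], [1,3,5], [1,4,5]

giving chain groups C_0 ≅ Z^6, C_1 ≅ Z^12, C_2 ≅ Z^8.

Boundary ∂_1: C_1 → C_0 sends each edge [p,q] (with p < q) to q − p. For instance
  ∂[2,3] = [3] − [2].
The 6×12 boundary matrix has rank 5 and Smith normal form diag(1,1,1,1,1).

The boundary map ∂_2: C_2 → C_1 sends each 2-simplex [p,q,r] to [q,r] − [p,r] + [p,q]. For instance
  ∂[1,4,5] = [4,5] − [1,5] + [1,4],
  ∂[1,3,5] = [3,5] − [1,5] + [1,3].
The 12×8 boundary matrix has rank 7 and Smith normal form diag(1,1,1,1,1,1,1).

Now H_k = ker ∂_k / im ∂_{k+1}, so:

  H_0: rank C_0 − rank ∂_1 = 6 − 5 = 1, and the invariant factors of ∂_1 are all 1, so H_0 = Z.
  H_1: rank ker ∂_1 − rank ∂_2 = (12 − 5) − 7 = 0, and the invariant factors of ∂_2 are all 1, so H_1 = 0.
  H_2: rank ker ∂_2 − rank ∂_3 = (8 − 7) − 0 = 1, and there is no ∂_3, so H_2 = Z.

(K is a triangulation of the 2-sphere S^2.)

H_0 = Z,  H_1 = 0,  H_2 = Z.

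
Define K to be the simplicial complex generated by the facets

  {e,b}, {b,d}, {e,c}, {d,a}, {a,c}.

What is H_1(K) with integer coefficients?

H_1 = Z.

K has 5 vertices, 5 edges.
rank ∂_1 = 4, rank ∂_2 = 0 ⇒ b_1 = 5 − 4 − 0 = 1. So H_1 ≅ Z.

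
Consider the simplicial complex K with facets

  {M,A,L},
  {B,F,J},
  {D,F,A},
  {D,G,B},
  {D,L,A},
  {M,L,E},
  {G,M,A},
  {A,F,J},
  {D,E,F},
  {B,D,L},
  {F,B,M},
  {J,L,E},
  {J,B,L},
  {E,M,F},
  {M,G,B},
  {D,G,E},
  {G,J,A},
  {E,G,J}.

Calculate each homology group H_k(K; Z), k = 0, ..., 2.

H_0 ≅ Z,  H_1 ≅ Z^2,  H_2 ≅ Z.

Order the vertices as A < B < D < E < F < G < J < L < M. Listing each simplex with vertices in this order, K has dimension 2 with simplices:

  0-simplices (9): A, B, D, E, F, G, J, L, M
  1-simplices (27): AD, AF, AG, AJ, AL, AM, BD, BF, BG, BJ, BL, BM, DE, DF, DG, DL, EF, EG, EJ, EL, EM, FJ, FM, GJ, GM, JL, LM
  2-simplices (18): ADF, ADL, AFJ, AGJ, AGM, ALM, BDG, BDL, BFJ, BFM, BGM, BJL, DEF, DEG, EFM, EGJ, EJL, ELM

Hence C_0 ≅ Z^9, C_1 ≅ Z^27, C_2 ≅ Z^18.

The boundary map ∂_1: C_1 → C_0 sends each edge [p,q] (with p < q) to q − p.
This gives a 9×27 integer matrix of rank 8; reducing to Smith normal form yields diagonal entries (1,1,1,1,1,1,1,1).

The boundary map ∂_2: C_2 → C_1 maps a triangle to the signed sum of its edges. For instance
  ∂DEG = EG − DG + DE,
  ∂ADL = DL − AL + AD.
The 27×18 boundary matrix has rank 17 and Smith normal form diag(1,1,1,1,1,1,1,1,1,1,1,1,1,1,1,1,1).

Now H_k = ker ∂_k / im ∂_{k+1}, so:

  H_0: rank C_0 − rank ∂_1 = 9 − 8 = 1, and the invariant factors of ∂_1 are all 1, so H_0 = Z.
  H_1: rank ker ∂_1 − rank ∂_2 = (27 − 8) − 17 = 2, and the invariant factors of ∂_2 are all 1, so H_1 = Z^2.
  H_2: rank ker ∂_2 − rank ∂_3 = (18 − 17) − 0 = 1, and there is no ∂_3, so H_2 = Z.

As a check, the Euler characteristic is 9 − 27 + 18 = 0, which agrees with 1 − 2 + 1 = 0.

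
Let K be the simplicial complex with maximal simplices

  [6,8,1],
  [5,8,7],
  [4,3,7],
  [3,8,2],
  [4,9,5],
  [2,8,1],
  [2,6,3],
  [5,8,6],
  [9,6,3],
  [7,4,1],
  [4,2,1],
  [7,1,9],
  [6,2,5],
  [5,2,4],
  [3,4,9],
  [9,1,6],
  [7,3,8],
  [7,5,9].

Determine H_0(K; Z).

H_0 = Z.

K has 9 vertices, 27 edges, 18 triangles.
rank ∂_0 = 0, rank ∂_1 = 8 ⇒ b_0 = 9 − 0 − 8 = 1; all invariant factors of ∂_1 are 1 so no torsion. So H_0 ≅ Z.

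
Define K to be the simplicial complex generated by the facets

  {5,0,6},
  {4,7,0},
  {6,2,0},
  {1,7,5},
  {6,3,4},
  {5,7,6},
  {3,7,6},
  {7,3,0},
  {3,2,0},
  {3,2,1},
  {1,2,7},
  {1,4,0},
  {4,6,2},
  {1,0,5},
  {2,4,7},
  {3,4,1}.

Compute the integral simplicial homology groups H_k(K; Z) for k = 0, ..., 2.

H_0 ≅ Z,  H_1 ≅ Z^2,  H_2 ≅ Z.

We work with the vertex ordering 0 < 1 < 2 < 3 < 4 < 5 < 6 < 7. The simplices of K, each written with vertices in increasing order, are:

  0-simplices (8): [0], [1], [2], [3], [4], [5], [6], [7]
  1-simplices (24): (24 of them)
  2-simplices (16): [0,1,4], [0,1,5], [0,2,3], [0,2,6], [0,3,7], [0,4,7], [0,5,6], [1,2,3], [1,2,7], [1,3,4], [1,5,7], [2,4,6], [2,4,7], [3,4,6], [3,6,7], [5,6,7]

so the chain groups are C_0 ≅ Z^8, C_1 ≅ Z^24, C_2 ≅ Z^16.

The boundary map ∂_1: C_1 → C_0 sends each edge [p,q] (with p < q) to q − p.
The resulting 8×24 matrix has rank 7, and its Smith normal form has invariant factors (1,1,1,1,1,1,1).

∂_2: C_2 → C_1 acts by ∂[p,q,r] = [q,r] − [p,r] + [p,q]. For instance
  ∂[0,2,6] = [2,6] − [0,6] + [0,2],
  ∂[1,5,7] = [5,7] − [1,7] + [1,5].
The resulting 24×16 matrix has rank 15, and its Smith normal form has invariant factors (1,1,1,1,1,1,1,1,1,1,1,1,1,1,1).

Reading off H_k = ker ∂_k / im ∂_{k+1}:

  H_0: rank C_0 − rank ∂_1 = 8 − 7 = 1, and the invariant factors of ∂_1 are all 1, so H_0 ≅ Z.
  H_1: rank ker ∂_1 − rank ∂_2 = (24 − 7) − 15 = 2, and the invariant factors of ∂_2 are all 1, so H_1 ≅ Z^2.
  H_2: rank ker ∂_2 − rank ∂_3 = (16 − 15) − 0 = 1, and there is no ∂_3, so H_2 ≅ Z.

(K is a triangulation of the torus T^2.)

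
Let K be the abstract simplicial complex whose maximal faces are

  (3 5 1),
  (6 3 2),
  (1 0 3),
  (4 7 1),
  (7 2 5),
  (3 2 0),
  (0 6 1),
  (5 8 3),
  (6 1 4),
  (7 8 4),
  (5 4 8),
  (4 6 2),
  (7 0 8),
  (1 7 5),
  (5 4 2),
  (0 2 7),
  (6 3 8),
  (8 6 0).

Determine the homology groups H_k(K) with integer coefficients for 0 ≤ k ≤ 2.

Order the vertices as 0 < 1 < 2 < 3 < 4 < 5 < 6 < 7 < 8. Listing each simplex with vertices in this order, K has dimension 2 with simplices:

  0-simplices (9): [0], [1], [2], [3], [4], [5], [6], [7], [8]
  1-simplices (27): (27 of them)
  2-simplices (18): [0,1,3], [0,1,6], [0,2,3], [0,2,7], [0,6,8], [0,7,8], [1,3,5], [1,4,6], [1,4,7], [1,5,7], [2,3,6], [2,4,5], [2,4,6], [2,5,7], [3,5,8], [3,6,8], [4,5,8], [4,7,8]

giving chain groups C_0 ≅ Z^9, C_1 ≅ Z^27, C_2 ≅ Z^18.

∂_1: C_1 → C_0 sends each edge [p,q] (with p < q) to q − p.
The resulting 9×27 matrix has rank 8, and its Smith normal form has invariant factors (1,1,1,1,1,1,1,1).

Boundary ∂_2: C_2 → C_1 sends each 2-simplex [p,q,r] to [q,r] − [p,r] + [p,q]. For instance
  ∂[0,2,7] = [2,7] − [0,7] + [0,2],
  ∂[3,6,8] = [6,8] − [3,8] + [3,6].
The 27×18 boundary matrix has rank 18 and Smith normal form diag(1,1,1,1,1,1,1,1,1,1,1,1,1,1,1,1,1,2).

Computing H_k = (kernel of ∂_k) / (image of ∂_{k+1}):

  H_0: rank C_0 − rank ∂_1 = 9 − 8 = 1, and the invariant factors of ∂_1 are all 1, so H_0 ≅ Z.
  H_1: rank ker ∂_1 − rank ∂_2 = (27 − 8) − 18 = 1, and ∂_2 has invariant factor 2 > 1, so H_1 ≅ Z ⊕ Z/2.
  H_2: rank ker ∂_2 − rank ∂_3 = (18 − 18) − 0 = 0, and there is no ∂_3, so H_2 ≅ 0.

As a check, the Euler characteristic is 9 − 27 + 18 = 0, which agrees with 1 − 1 + 0 = 0.
(K is a triangulation of the Klein bottle.)

H_0 = Z,  H_1 = Z ⊕ Z/2,  H_2 = 0.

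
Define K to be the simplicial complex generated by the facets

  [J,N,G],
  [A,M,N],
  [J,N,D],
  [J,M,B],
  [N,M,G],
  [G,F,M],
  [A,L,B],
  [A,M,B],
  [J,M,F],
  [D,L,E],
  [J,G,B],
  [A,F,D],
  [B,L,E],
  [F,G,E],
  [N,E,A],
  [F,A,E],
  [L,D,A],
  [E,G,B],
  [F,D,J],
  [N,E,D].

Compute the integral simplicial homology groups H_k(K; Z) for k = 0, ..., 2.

H_0 ≅ Z,  H_1 ≅ Z × Z/2,  H_2 = 0.

We work with the vertex ordering A < B < D < E < F < G < J < L < M < N. The simplices of K, each written with vertices in increasing order, are:

  0-simplices (10): A, B, D, E, F, G, J, L, M, N
  1-simplices (30): AB, AD, AE, AF, AL, AM, AN, BE, BG, BJ, BL, BM, DE, DF, DJ, DL, DN, EF, EG, EL, EN, FG, FJ, FM, GJ, GM, GN, JM, JN, MN
  2-simplices (20): ABL, ABM, ADF, ADL, AEF, AEN, AMN, BEG, BEL, BGJ, BJM, DEL, DEN, DFJ, DJN, EFG, FGM, FJM, GJN, GMN

giving chain groups C_0 ≅ Z^10, C_1 ≅ Z^30, C_2 ≅ Z^20.

∂_1: C_1 → C_0 maps an edge to its endpoints' difference, ∂[p,q] = q − p.
The 10×30 boundary matrix has rank 9 and Smith normal form diag(1,1,1,1,1,1,1,1,1).

∂_2: C_2 → C_1 sends each 2-simplex [p,q,r] to [q,r] − [p,r] + [p,q]. For instance
  ∂ADF = DF − AF + AD,
  ∂ABM = BM − AM + AB.
This gives a 30×20 integer matrix of rank 20; reducing to Smith normal form yields diagonal entries (1,1,1,1,1,1,1,1,1,1,1,1,1,1,1,1,1,1,1,2).

From H_k ≅ ker(∂_k) / im(∂_{k+1}) we obtain:

  H_0: rank C_0 − rank ∂_1 = 10 − 9 = 1, and the invariant factors of ∂_1 are all 1, so H_0 = Z.
  H_1: rank ker ∂_1 − rank ∂_2 = (30 − 9) − 20 = 1, and ∂_2 has invariant factor 2 > 1, so H_1 = Z × Z/2.
  H_2: rank ker ∂_2 − rank ∂_3 = (20 − 20) − 0 = 0, and there is no ∂_3, so H_2 = 0.

(K is a triangulation of the Klein bottle.)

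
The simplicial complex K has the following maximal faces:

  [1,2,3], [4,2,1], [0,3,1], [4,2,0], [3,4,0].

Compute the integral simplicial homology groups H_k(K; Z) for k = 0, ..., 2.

H_0 = Z,  H_1 = Z,  H_2 = 0.

Take the total order 0 < 1 < 2 < 3 < 4 on the vertex set. Then K (dimension 2) consists of the simplices:

  0-simplices (5): [0], [1], [2], [3], [4]
  1-simplices (10): [0,1], [0,2], [0,3], [0,4], [1,2], [1,3], [1,4], [2,3], [2,4], [3,4]
  2-simplices (5): [0,1,3], [0,2,4], [0,3,4], [1,2,3], [1,2,4]

Hence C_0 ≅ Z^5, C_1 ≅ Z^10, C_2 ≅ Z^5.

The boundary map ∂_1: C_1 → C_0 maps an edge to its endpoints' difference, ∂[p,q] = q − p. For instance
  ∂[2,3] = [3] − [2].
The 5×10 boundary matrix has rank 4 and Smith normal form diag(1,1,1,1).

The boundary map ∂_2: C_2 → C_1 maps a triangle to the signed sum of its edges. For instance
  ∂[0,1,3] = [1,3] − [0,3] + [0,1],
  ∂[0,2,4] = [2,4] − [0,4] + [0,2].
The resulting 10×5 matrix has rank 5, and its Smith normal form has invariant factors (1,1,1,1,1).

Now H_k = ker ∂_k / im ∂_{k+1}, so:

  H_0: rank C_0 − rank ∂_1 = 5 − 4 = 1, and the invariant factors of ∂_1 are all 1, so H_0 = Z.
  H_1: rank ker ∂_1 − rank ∂_2 = (10 − 4) − 5 = 1, and the invariant factors of ∂_2 are all 1, so H_1 = Z.
  H_2: rank ker ∂_2 − rank ∂_3 = (5 − 5) − 0 = 0, and there is no ∂_3, so H_2 = 0.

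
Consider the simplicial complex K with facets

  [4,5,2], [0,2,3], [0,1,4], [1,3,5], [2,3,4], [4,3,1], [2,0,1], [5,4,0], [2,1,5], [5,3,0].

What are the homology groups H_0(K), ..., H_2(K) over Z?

H_0 ≅ Z,  H_1 ≅ Z_2,  H_2 = 0.

We work with the vertex ordering 0 < 1 < 2 < 3 < 4 < 5. The simplices of K, each written with vertices in increasing order, are:

  0-simplices (6): [0], [1], [2], [3], [4], [5]
  1-simplices (15): [0,1], [0,2], [0,3], [0,4], [0,5], [1,2], [1,3], [1,4], [1,5], [2,3], [2,4], [2,5], [3,4], [3,5], [4,5]
  2-simplices (10): [0,1,2], [0,1,4], [0,2,3], [0,3,5], [0,4,5], [1,2,5], [1,3,4], [1,3,5], [2,3,4], [2,4,5]

giving chain groups C_0 ≅ Z^6, C_1 ≅ Z^15, C_2 ≅ Z^10.

∂_1: C_1 → C_0 is given by ∂[p,q] = [q] − [p]. For instance
  ∂[2,5] = [5] − [2].
The 6×15 boundary matrix has rank 5 and Smith normal form diag(1,1,1,1,1).

∂_2: C_2 → C_1 acts by ∂[p,q,r] = [q,r] − [p,r] + [p,q]. For instance
  ∂[2,4,5] = [4,5] − [2,5] + [2,4],
  ∂[0,3,5] = [3,5] − [0,5] + [0,3].
The 15×10 boundary matrix has rank 10 and Smith normal form diag(1,1,1,1,1,1,1,1,1,2).

From H_k ≅ ker(∂_k) / im(∂_{k+1}) we obtain:

  H_0: rank C_0 − rank ∂_1 = 6 − 5 = 1, and the invariant factors of ∂_1 are all 1, so H_0 = Z.
  H_1: rank ker ∂_1 − rank ∂_2 = (15 − 5) − 10 = 0, and ∂_2 has invariant factor 2 > 1, so H_1 = Z_2.
  H_2: rank ker ∂_2 − rank ∂_3 = (10 − 10) − 0 = 0, and there is no ∂_3, so H_2 = 0.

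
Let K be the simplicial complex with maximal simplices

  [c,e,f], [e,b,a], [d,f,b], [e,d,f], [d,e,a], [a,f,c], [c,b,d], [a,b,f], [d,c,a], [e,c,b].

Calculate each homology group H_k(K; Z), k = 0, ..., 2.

Order the vertices as a < b < c < d < e < f. Listing each simplex with vertices in this order, K has dimension 2 with simplices:

  0-simplices (6): a, b, c, d, e, f
  1-simplices (15): ab, ac, ad, ae, af, bc, bd, be, bf, cd, ce, cf, de, df, ef
  2-simplices (10): abe, abf, acd, acf, ade, bcd, bce, bdf, cef, def

giving chain groups C_0 ≅ Z^6, C_1 ≅ Z^15, C_2 ≅ Z^10.

∂_1: C_1 → C_0 sends each edge [p,q] (with p < q) to q − p.
The 6×15 boundary matrix has rank 5 and Smith normal form diag(1,1,1,1,1).

Boundary ∂_2: C_2 → C_1 maps a triangle to the signed sum of its edges. For instance
  ∂bdf = df − bf + bd,
  ∂cef = ef − cf + ce.
As a 15×10 matrix over Z this has rank 10, with invariant factors (1,1,1,1,1,1,1,1,1,2).

Reading off H_k = ker ∂_k / im ∂_{k+1}:

  H_0: rank C_0 − rank ∂_1 = 6 − 5 = 1, and the invariant factors of ∂_1 are all 1, so H_0 ≅ Z.
  H_1: rank ker ∂_1 − rank ∂_2 = (15 − 5) − 10 = 0, and ∂_2 has invariant factor 2 > 1, so H_1 ≅ Z/2.
  H_2: rank ker ∂_2 − rank ∂_3 = (10 − 10) − 0 = 0, and there is no ∂_3, so H_2 ≅ 0.

(K is a triangulation of the real projective plane RP^2.)

H_0 ≅ Z,  H_1 ≅ Z/2,  H_2 = 0.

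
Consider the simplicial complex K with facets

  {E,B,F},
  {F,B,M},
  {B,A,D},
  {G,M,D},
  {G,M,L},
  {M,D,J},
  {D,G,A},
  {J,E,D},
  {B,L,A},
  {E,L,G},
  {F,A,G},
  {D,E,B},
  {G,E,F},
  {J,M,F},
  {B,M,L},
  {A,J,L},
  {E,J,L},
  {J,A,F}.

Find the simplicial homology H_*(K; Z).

Fix the vertex order A < B < D < E < F < G < J < L < M and write every simplex with vertices in increasing order. Then dim K = 2 and the simplices of K are:

  0-simplices (9): A, B, D, E, F, G, J, L, M
  1-simplices (27): AB, AD, AF, AG, AJ, AL, BD, BE, BF, BL, BM, DE, DG, DJ, DM, EF, EG, EJ, EL, FG, FJ, FM, GL, GM, JL, JM, LM
  2-simplices (18): ABD, ABL, ADG, AFG, AFJ, AJL, BDE, BEF, BFM, BLM, DEJ, DGM, DJM, EFG, EGL, EJL, FJM, GLM

giving chain groups C_0 ≅ Z^9, C_1 ≅ Z^27, C_2 ≅ Z^18.

Boundary ∂_1: C_1 → C_0 maps an edge to its endpoints' difference, ∂[p,q] = q − p.
The resulting 9×27 matrix has rank 8, and its Smith normal form has invariant factors (1,1,1,1,1,1,1,1).

∂_2: C_2 → C_1 maps a triangle to the signed sum of its edges. For instance
  ∂AFG = FG − AG + AF,
  ∂DJM = JM − DM + DJ.
The 27×18 boundary matrix has rank 17 and Smith normal form diag(1,1,1,1,1,1,1,1,1,1,1,1,1,1,1,1,1).

Now H_k = ker ∂_k / im ∂_{k+1}, so:

  H_0: rank C_0 − rank ∂_1 = 9 − 8 = 1, and the invariant factors of ∂_1 are all 1, so H_0 = Z.
  H_1: rank ker ∂_1 − rank ∂_2 = (27 − 8) − 17 = 2, and the invariant factors of ∂_2 are all 1, so H_1 = Z^2.
  H_2: rank ker ∂_2 − rank ∂_3 = (18 − 17) − 0 = 1, and there is no ∂_3, so H_2 = Z.

(K is a triangulation of the torus T^2.)

H_0 = Z,  H_1 = Z^2,  H_2 = Z.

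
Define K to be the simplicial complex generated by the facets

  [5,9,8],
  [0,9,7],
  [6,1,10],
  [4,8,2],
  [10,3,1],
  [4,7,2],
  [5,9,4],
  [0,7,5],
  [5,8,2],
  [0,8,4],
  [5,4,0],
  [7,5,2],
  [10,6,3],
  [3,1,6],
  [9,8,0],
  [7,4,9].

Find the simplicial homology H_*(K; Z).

Order the vertices as 0 < 1 < 2 < 3 < 4 < 5 < 6 < 7 < 8 < 9 < 10. Listing each simplex with vertices in this order, K has dimension 2 with simplices:

  0-simplices (11): [0], [1], [2], [3], [4], [5], [6], [7], [8], [9], [10]
  1-simplices (24): (24 of them)
  2-simplices (16): [0,4,5], [0,4,8], [0,5,7], [0,7,9], [0,8,9], [1,3,6], [1,3,10], [1,6,10], [2,4,7], [2,4,8], [2,5,7], [2,5,8], [3,6,10], [4,5,9], [4,7,9], [5,8,9]

so the chain groups are C_0 ≅ Z^11, C_1 ≅ Z^24, C_2 ≅ Z^16.

Boundary ∂_1: C_1 → C_0 is given by ∂[p,q] = [q] − [p].
The resulting 11×24 matrix has rank 9, and its Smith normal form has invariant factors (1,1,1,1,1,1,1,1,1).

∂_2: C_2 → C_1 acts by ∂[p,q,r] = [q,r] − [p,r] + [p,q]. For instance
  ∂[2,4,7] = [4,7] − [2,7] + [2,4],
  ∂[1,3,6] = [3,6] − [1,6] + [1,3].
As a 24×16 matrix over Z this has rank 15, with invariant factors (1,1,1,1,1,1,1,1,1,1,1,1,1,1,2).

Reading off H_k = ker ∂_k / im ∂_{k+1}:

  H_0: rank C_0 − rank ∂_1 = 11 − 9 = 2, and the invariant factors of ∂_1 are all 1, so H_0 = Z^2.
  H_1: rank ker ∂_1 − rank ∂_2 = (24 − 9) − 15 = 0, and ∂_2 has invariant factor 2 > 1, so H_1 = Z/2.
  H_2: rank ker ∂_2 − rank ∂_3 = (16 − 15) − 0 = 1, and there is no ∂_3, so H_2 = Z.

(K is a triangulation of the disjoint union of the real projective plane RP^2 and the 2-sphere S^2.)

H_0 ≅ Z^2,  H_1 ≅ Z/2,  H_2 ≅ Z.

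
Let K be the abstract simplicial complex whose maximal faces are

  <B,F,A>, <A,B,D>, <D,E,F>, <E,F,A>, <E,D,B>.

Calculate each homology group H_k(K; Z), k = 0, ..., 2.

H_0 ≅ Z,  H_1 ≅ Z,  H_2 = 0.

Take the total order A < B < D < E < F on the vertex set. Then K (dimension 2) consists of the simplices:

  0-simplices (5): A, B, D, E, F
  1-simplices (10): AB, AD, AE, AF, BD, BE, BF, DE, DF, EF
  2-simplices (5): ABD, ABF, AEF, BDE, DEF

so the chain groups are C_0 ≅ Z^5, C_1 ≅ Z^10, C_2 ≅ Z^5.

∂_1: C_1 → C_0 sends each edge [p,q] (with p < q) to q − p.
The resulting 5×10 matrix has rank 4, and its Smith normal form has invariant factors (1,1,1,1).

The boundary map ∂_2: C_2 → C_1 sends each 2-simplex [p,q,r] to [q,r] − [p,r] + [p,q]. For instance
  ∂ABF = BF − AF + AB,
  ∂DEF = EF − DF + DE.
The resulting 10×5 matrix has rank 5, and its Smith normal form has invariant factors (1,1,1,1,1).

Computing H_k = (kernel of ∂_k) / (image of ∂_{k+1}):

  H_0: rank C_0 − rank ∂_1 = 5 − 4 = 1, and the invariant factors of ∂_1 are all 1, so H_0 = Z.
  H_1: rank ker ∂_1 − rank ∂_2 = (10 − 4) − 5 = 1, and the invariant factors of ∂_2 are all 1, so H_1 = Z.
  H_2: rank ker ∂_2 − rank ∂_3 = (5 − 5) − 0 = 0, and there is no ∂_3, so H_2 = 0.

(K is a triangulation of the Möbius band.)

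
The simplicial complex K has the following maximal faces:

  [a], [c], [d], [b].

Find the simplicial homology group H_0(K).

H_0 = Z^4.

We work with the vertex ordering a < b < c < d. The simplices of K, each written with vertices in increasing order, are:

  0-simplices (4): a, b, c, d

giving chain groups C_0 ≅ Z^4.

Reading off H_k = ker ∂_k / im ∂_{k+1}:

  H_0: rank C_0 − rank ∂_1 = 4 − 0 = 4, and there is no ∂_1, so H_0 ≅ Z^4.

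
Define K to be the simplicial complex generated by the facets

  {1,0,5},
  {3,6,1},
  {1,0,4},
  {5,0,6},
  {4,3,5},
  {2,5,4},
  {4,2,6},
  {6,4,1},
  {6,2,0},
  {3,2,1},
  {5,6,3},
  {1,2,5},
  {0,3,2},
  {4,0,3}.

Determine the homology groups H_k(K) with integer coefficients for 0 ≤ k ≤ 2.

Take the total order 0 < 1 < 2 < 3 < 4 < 5 < 6 on the vertex set. Then K (dimension 2) consists of the simplices:

  0-simplices (7): [0], [1], [2], [3], [4], [5], [6]
  1-simplices (21): [0,1], [0,2], [0,3], [0,4], [0,5], [0,6], [1,2], [1,3], [1,4], [1,5], [1,6], [2,3], [2,4], [2,5], [2,6], [3,4], [3,5], [3,6], [4,5], [4,6], [5,6]
  2-simplices (14): [0,1,4], [0,1,5], [0,2,3], [0,2,6], [0,3,4], [0,5,6], [1,2,3], [1,2,5], [1,3,6], [1,4,6], [2,4,5], [2,4,6], [3,4,5], [3,5,6]

giving chain groups C_0 ≅ Z^7, C_1 ≅ Z^21, C_2 ≅ Z^14.

Boundary ∂_1: C_1 → C_0 sends each edge [p,q] (with p < q) to q − p.
This gives a 7×21 integer matrix of rank 6; reducing to Smith normal form yields diagonal entries (1,1,1,1,1,1).

The boundary map ∂_2: C_2 → C_1 sends each 2-simplex [p,q,r] to [q,r] − [p,r] + [p,q]. For instance
  ∂[2,4,5] = [4,5] − [2,5] + [2,4],
  ∂[2,4,6] = [4,6] − [2,6] + [2,4].
The resulting 21×14 matrix has rank 13, and its Smith normal form has invariant factors (1,1,1,1,1,1,1,1,1,1,1,1,1).

Reading off H_k = ker ∂_k / im ∂_{k+1}:

  H_0: rank C_0 − rank ∂_1 = 7 − 6 = 1, and the invariant factors of ∂_1 are all 1, so H_0 = Z.
  H_1: rank ker ∂_1 − rank ∂_2 = (21 − 6) − 13 = 2, and the invariant factors of ∂_2 are all 1, so H_1 = Z^2.
  H_2: rank ker ∂_2 − rank ∂_3 = (14 − 13) − 0 = 1, and there is no ∂_3, so H_2 = Z.

As a check, the Euler characteristic is 7 − 21 + 14 = 0, which agrees with 1 − 2 + 1 = 0.

H_0 = Z,  H_1 = Z^2,  H_2 = Z.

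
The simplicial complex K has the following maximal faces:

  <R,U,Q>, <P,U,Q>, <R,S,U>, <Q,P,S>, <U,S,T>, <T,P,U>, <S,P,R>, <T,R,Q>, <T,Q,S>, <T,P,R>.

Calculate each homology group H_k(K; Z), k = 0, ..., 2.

H_0 = Z,  H_1 = Z/2,  H_2 = 0.

Fix the vertex order P < Q < R < S < T < U and write every simplex with vertices in increasing order. Then dim K = 2 and the simplices of K are:

  0-simplices (6): P, Q, R, S, T, U
  1-simplices (15): PQ, PR, PS, PT, PU, QR, QS, QT, QU, RS, RT, RU, ST, SU, TU
  2-simplices (10): PQS, PQU, PRS, PRT, PTU, QRT, QRU, QST, RSU, STU

giving chain groups C_0 ≅ Z^6, C_1 ≅ Z^15, C_2 ≅ Z^10.

∂_1: C_1 → C_0 sends each edge [p,q] (with p < q) to q − p.
The resulting 6×15 matrix has rank 5, and its Smith normal form has invariant factors (1,1,1,1,1).

∂_2: C_2 → C_1 acts by ∂[p,q,r] = [q,r] − [p,r] + [p,q]. For instance
  ∂QRU = RU − QU + QR,
  ∂RSU = SU − RU + RS.
The resulting 15×10 matrix has rank 10, and its Smith normal form has invariant factors (1,1,1,1,1,1,1,1,1,2).

From H_k ≅ ker(∂_k) / im(∂_{k+1}) we obtain:

  H_0: rank C_0 − rank ∂_1 = 6 − 5 = 1, and the invariant factors of ∂_1 are all 1, so H_0 ≅ Z.
  H_1: rank ker ∂_1 − rank ∂_2 = (15 − 5) − 10 = 0, and ∂_2 has invariant factor 2 > 1, so H_1 ≅ Z/2.
  H_2: rank ker ∂_2 − rank ∂_3 = (10 − 10) − 0 = 0, and there is no ∂_3, so H_2 ≅ 0.

As a check, the Euler characteristic is 6 − 15 + 10 = 1, which agrees with 1 − 0 + 0 = 1.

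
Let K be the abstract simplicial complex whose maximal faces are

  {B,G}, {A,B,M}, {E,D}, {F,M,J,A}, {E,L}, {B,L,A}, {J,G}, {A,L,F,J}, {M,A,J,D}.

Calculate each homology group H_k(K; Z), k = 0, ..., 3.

Take the total order A < B < D < E < F < G < J < L < M on the vertex set. Then K (dimension 3) consists of the simplices:

  0-simplices (9): A, B, D, E, F, G, J, L, M
  1-simplices (19): AB, AD, AF, AJ, AL, AM, BG, BL, BM, DE, DJ, DM, EL, FJ, FL, FM, GJ, JL, JM
  2-simplices (12): ABL, ABM, ADJ, ADM, AFJ, AFL, AFM, AJL, AJM, DJM, FJL, FJM
  3-simplices (3): ADJM, AFJL, AFJM

Hence C_0 ≅ Z^9, C_1 ≅ Z^19, C_2 ≅ Z^12, C_3 ≅ Z^3.

∂_1: C_1 → C_0 sends each edge [p,q] (with p < q) to q − p. For instance
  ∂AM = M − A.
The 9×19 boundary matrix has rank 8 and Smith normal form diag(1,1,1,1,1,1,1,1).

Boundary ∂_2: C_2 → C_1 acts by ∂[p,q,r] = [q,r] − [p,r] + [p,q]. For instance
  ∂ABM = BM − AM + AB,
  ∂FJL = JL − FL + FJ.
The resulting 19×12 matrix has rank 9, and its Smith normal form has invariant factors (1,1,1,1,1,1,1,1,1).

∂_3: C_3 → C_2 sends each 3-simplex σ to the alternating sum Σ_i (−1)^i (σ with its i-th vertex removed). For instance
  ∂ADJM = DJM − AJM + ADM − ADJ,
  ∂AFJL = FJL − AJL + AFL − AFJ.
This gives a 12×3 integer matrix of rank 3; reducing to Smith normal form yields diagonal entries (1,1,1).

From H_k ≅ ker(∂_k) / im(∂_{k+1}) we obtain:

  H_0: rank C_0 − rank ∂_1 = 9 − 8 = 1, and the invariant factors of ∂_1 are all 1, so H_0 = Z.
  H_1: rank ker ∂_1 − rank ∂_2 = (19 − 8) − 9 = 2, and the invariant factors of ∂_2 are all 1, so H_1 = Z^2.
  H_2: rank ker ∂_2 − rank ∂_3 = (12 − 9) − 3 = 0, and the invariant factors of ∂_3 are all 1, so H_2 = 0.
  H_3: rank ker ∂_3 − rank ∂_4 = (3 − 3) − 0 = 0, and there is no ∂_4, so H_3 = 0.

As a check, the Euler characteristic is 9 − 19 + 12 − 3 = -1, which agrees with 1 − 2 + 0 − 0 = -1.

H_0 ≅ Z,  H_1 ≅ Z^2,  H_2 = 0,  H_3 = 0.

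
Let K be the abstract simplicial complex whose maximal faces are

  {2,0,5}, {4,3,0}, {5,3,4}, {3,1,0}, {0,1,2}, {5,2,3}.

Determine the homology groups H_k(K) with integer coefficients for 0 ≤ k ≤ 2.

H_0 = Z,  H_1 = Z,  H_2 = 0.

Order the vertices as 0 < 1 < 2 < 3 < 4 < 5. Listing each simplex with vertices in this order, K has dimension 2 with simplices:

  0-simplices (6): [0], [1], [2], [3], [4], [5]
  1-simplices (12): [0,1], [0,2], [0,3], [0,4], [0,5], [1,2], [1,3], [2,3], [2,5], [3,4], [3,5], [4,5]
  2-simplices (6): [0,1,2], [0,1,3], [0,2,5], [0,3,4], [2,3,5], [3,4,5]

Hence C_0 ≅ Z^6, C_1 ≅ Z^12, C_2 ≅ Z^6.

∂_1: C_1 → C_0 maps an edge to its endpoints' difference, ∂[p,q] = q − p. For instance
  ∂[3,5] = [5] − [3].
As a 6×12 matrix over Z this has rank 5, with invariant factors (1,1,1,1,1).

Boundary ∂_2: C_2 → C_1 acts by ∂[p,q,r] = [q,r] − [p,r] + [p,q]. For instance
  ∂[0,1,3] = [1,3] − [0,3] + [0,1],
  ∂[0,2,5] = [2,5] − [0,5] + [0,2].
As a 12×6 matrix over Z this has rank 6, with invariant factors (1,1,1,1,1,1).

From H_k ≅ ker(∂_k) / im(∂_{k+1}) we obtain:

  H_0: rank C_0 − rank ∂_1 = 6 − 5 = 1, and the invariant factors of ∂_1 are all 1, so H_0 ≅ Z.
  H_1: rank ker ∂_1 − rank ∂_2 = (12 − 5) − 6 = 1, and the invariant factors of ∂_2 are all 1, so H_1 ≅ Z.
  H_2: rank ker ∂_2 − rank ∂_3 = (6 − 6) − 0 = 0, and there is no ∂_3, so H_2 ≅ 0.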